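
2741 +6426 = 9167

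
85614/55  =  1556  +  34/55 = 1556.62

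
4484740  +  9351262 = 13836002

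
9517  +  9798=19315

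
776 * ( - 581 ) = -450856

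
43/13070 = 43/13070 = 0.00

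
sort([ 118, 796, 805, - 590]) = [  -  590, 118, 796, 805] 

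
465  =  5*93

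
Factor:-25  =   - 5^2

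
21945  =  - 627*(-35)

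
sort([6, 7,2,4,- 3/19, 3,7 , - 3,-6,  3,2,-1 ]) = [-6,- 3, - 1, -3/19,2, 2,3,  3 , 4,  6,7 , 7]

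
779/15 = 779/15 =51.93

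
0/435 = 0 =0.00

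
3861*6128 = 23660208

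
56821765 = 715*79471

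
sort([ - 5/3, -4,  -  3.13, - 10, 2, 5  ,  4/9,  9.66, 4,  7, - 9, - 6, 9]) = [ - 10,  -  9, - 6, - 4,  -  3.13,-5/3,4/9, 2,4, 5,7, 9, 9.66]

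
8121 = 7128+993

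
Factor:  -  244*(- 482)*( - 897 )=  -2^3*3^1*13^1*23^1* 61^1* 241^1 = - 105494376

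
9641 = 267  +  9374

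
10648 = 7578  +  3070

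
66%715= 66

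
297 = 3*99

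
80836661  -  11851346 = 68985315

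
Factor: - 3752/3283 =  - 2^3 * 7^( - 1) = -8/7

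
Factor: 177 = 3^1*59^1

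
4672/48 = 97 + 1/3= 97.33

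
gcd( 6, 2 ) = 2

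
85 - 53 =32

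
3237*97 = 313989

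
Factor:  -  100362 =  - 2^1*3^1*43^1*389^1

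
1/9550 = 1/9550 = 0.00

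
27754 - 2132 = 25622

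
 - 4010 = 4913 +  - 8923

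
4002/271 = 14 + 208/271 = 14.77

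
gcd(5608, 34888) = 8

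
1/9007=1/9007  =  0.00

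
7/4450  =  7/4450 = 0.00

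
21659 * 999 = 21637341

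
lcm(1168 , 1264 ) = 92272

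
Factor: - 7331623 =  - 13^1*563971^1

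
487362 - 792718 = -305356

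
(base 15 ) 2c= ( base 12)36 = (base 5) 132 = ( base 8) 52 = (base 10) 42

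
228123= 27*8449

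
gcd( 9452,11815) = 2363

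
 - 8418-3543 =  - 11961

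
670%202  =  64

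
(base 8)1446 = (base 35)n1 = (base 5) 11211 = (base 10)806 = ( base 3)1002212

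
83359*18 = 1500462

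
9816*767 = 7528872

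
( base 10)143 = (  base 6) 355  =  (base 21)6H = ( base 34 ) 47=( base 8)217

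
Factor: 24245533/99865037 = 13^1*109^( - 1 ) *277^1*439^( - 1 )*2087^(-1)*6733^1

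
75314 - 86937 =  - 11623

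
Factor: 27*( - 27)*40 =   -  2^3*3^6*5^1 = -29160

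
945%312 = 9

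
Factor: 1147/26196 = 2^( - 2)*3^( - 1 )*31^1*59^( - 1) = 31/708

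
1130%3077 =1130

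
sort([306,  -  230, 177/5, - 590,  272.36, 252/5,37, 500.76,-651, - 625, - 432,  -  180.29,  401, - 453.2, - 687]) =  [ - 687, - 651, - 625,  -  590,  -  453.2, - 432, - 230, - 180.29, 177/5, 37, 252/5,272.36,306,401, 500.76]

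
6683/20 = 6683/20 = 334.15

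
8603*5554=47781062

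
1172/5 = 234 + 2/5 = 234.40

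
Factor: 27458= 2^1*13729^1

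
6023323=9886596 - 3863273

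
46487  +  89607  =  136094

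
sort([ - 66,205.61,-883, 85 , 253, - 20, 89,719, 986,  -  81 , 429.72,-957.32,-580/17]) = [-957.32, - 883, - 81, - 66, - 580/17,-20 , 85,89,205.61,253,429.72, 719, 986]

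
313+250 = 563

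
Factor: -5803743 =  - 3^1 *11^1 * 397^1*443^1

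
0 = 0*4282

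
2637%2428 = 209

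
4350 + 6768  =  11118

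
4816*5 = 24080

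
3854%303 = 218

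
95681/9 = 95681/9 = 10631.22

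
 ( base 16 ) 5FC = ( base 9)2082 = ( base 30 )1l2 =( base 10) 1532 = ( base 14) 7b6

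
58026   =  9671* 6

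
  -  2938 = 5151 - 8089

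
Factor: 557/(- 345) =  -3^( - 1)*5^(-1) *23^( - 1)*557^1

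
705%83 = 41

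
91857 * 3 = 275571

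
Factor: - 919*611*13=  - 7299617= - 13^2 *47^1*919^1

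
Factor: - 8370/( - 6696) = 5/4 = 2^(  -  2)*5^1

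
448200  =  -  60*( - 7470) 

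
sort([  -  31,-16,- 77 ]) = [ - 77, -31, - 16] 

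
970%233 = 38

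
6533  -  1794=4739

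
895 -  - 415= 1310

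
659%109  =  5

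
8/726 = 4/363 = 0.01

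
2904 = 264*11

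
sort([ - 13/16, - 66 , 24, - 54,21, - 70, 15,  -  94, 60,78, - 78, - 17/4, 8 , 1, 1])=[ - 94, - 78, - 70, - 66 , - 54,-17/4,-13/16,1, 1, 8, 15 , 21, 24,60, 78]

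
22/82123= 22/82123 = 0.00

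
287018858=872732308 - 585713450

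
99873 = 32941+66932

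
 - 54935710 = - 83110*661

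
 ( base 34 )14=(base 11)35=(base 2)100110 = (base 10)38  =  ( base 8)46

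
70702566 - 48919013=21783553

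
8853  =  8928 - 75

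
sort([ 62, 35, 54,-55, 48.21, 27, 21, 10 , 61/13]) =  [ - 55,  61/13, 10, 21, 27,  35,48.21,  54,62] 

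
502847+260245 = 763092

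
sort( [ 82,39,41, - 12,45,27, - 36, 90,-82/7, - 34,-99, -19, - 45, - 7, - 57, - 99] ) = [ - 99, - 99, - 57, - 45, - 36, - 34, -19, - 12, - 82/7, - 7,27, 39,41,45,82,90]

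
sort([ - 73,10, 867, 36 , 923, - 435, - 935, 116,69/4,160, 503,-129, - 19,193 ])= [ - 935, -435 ,-129, - 73,-19, 10,69/4, 36,116,160,193, 503,867, 923]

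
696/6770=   348/3385 = 0.10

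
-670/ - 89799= 670/89799  =  0.01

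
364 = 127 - -237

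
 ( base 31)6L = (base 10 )207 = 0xCF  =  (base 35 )5W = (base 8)317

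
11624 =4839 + 6785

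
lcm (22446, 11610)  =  336690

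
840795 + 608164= 1448959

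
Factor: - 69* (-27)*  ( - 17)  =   - 3^4*17^1*23^1 = -  31671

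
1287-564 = 723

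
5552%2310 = 932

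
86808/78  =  1112 + 12/13  =  1112.92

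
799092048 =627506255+171585793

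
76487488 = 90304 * 847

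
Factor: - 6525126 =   -  2^1*3^2 * 229^1 *1583^1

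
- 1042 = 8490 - 9532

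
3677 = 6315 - 2638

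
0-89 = -89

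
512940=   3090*166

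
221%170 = 51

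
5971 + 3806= 9777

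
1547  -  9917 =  - 8370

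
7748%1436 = 568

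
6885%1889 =1218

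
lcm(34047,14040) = 1361880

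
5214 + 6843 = 12057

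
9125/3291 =2 + 2543/3291  =  2.77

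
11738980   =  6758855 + 4980125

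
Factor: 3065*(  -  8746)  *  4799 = - 2^1*5^1*613^1* 4373^1*4799^1 = - 128644345510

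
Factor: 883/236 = 2^(-2)* 59^(-1) * 883^1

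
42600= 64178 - 21578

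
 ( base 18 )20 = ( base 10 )36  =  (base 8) 44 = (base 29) 17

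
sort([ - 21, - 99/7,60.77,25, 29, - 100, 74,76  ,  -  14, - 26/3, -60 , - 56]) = [  -  100, -60, - 56, - 21,-99/7, - 14, - 26/3,25 , 29,60.77, 74 , 76 ] 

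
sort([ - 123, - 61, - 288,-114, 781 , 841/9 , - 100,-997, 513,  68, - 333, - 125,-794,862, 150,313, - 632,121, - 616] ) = [ - 997,-794, - 632, - 616, - 333,  -  288, - 125, - 123, - 114, - 100,  -  61,68, 841/9,  121,150,313,513, 781,862]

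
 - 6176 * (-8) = 49408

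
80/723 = 80/723 =0.11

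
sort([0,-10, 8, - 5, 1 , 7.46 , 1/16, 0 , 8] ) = [ - 10, - 5,0,0, 1/16, 1, 7.46, 8,  8]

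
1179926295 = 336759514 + 843166781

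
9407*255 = 2398785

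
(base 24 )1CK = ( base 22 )1I4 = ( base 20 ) 244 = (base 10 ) 884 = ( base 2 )1101110100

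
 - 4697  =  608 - 5305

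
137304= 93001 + 44303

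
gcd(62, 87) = 1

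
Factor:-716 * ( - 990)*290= 205563600 = 2^4*3^2*5^2*11^1*29^1 * 179^1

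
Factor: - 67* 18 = - 2^1*3^2*67^1 = - 1206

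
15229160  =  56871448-41642288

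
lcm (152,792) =15048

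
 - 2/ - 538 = 1/269 = 0.00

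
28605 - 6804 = 21801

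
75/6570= 5/438=0.01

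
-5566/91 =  - 5566/91 = - 61.16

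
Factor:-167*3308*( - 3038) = 2^3  *7^2 * 31^1*167^1*827^1=1678300568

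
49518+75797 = 125315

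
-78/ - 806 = 3/31 = 0.10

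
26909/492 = 54 + 341/492 = 54.69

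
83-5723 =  - 5640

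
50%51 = 50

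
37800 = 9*4200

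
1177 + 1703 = 2880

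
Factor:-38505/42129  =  -3^ ( - 1 ) * 5^1*17^1*31^( - 1) = - 85/93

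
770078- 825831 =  - 55753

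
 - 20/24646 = - 10/12323 = - 0.00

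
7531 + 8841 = 16372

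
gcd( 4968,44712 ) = 4968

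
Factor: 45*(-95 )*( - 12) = 2^2*3^3*5^2 * 19^1=   51300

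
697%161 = 53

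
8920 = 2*4460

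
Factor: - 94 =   -  2^1*47^1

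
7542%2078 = 1308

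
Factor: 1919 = 19^1*101^1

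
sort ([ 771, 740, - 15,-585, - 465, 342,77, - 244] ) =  [ - 585, - 465, - 244,  -  15,  77,342, 740, 771 ] 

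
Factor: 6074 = 2^1*3037^1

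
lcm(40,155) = 1240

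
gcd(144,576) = 144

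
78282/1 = 78282= 78282.00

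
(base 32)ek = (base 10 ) 468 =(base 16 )1D4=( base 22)l6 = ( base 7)1236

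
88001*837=73656837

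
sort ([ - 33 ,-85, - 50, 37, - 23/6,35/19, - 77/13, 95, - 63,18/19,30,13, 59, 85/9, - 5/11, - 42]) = [ - 85, - 63, - 50, - 42, - 33, - 77/13, - 23/6,-5/11,18/19,35/19,  85/9, 13,30, 37, 59, 95]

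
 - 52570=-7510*7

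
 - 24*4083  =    -  97992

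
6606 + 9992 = 16598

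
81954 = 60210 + 21744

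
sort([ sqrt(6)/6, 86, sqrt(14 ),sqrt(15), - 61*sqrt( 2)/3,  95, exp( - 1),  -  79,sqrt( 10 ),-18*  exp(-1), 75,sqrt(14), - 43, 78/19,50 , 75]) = [ - 79,-43, - 61*sqrt( 2)/3, - 18*exp( - 1),  exp( - 1), sqrt(6 )/6 , sqrt(10), sqrt(14), sqrt(14), sqrt ( 15),  78/19, 50 , 75, 75 , 86, 95] 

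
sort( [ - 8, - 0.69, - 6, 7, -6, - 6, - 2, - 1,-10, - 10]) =[ - 10, - 10,-8, - 6,-6, - 6, - 2 , - 1, - 0.69, 7]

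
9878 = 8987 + 891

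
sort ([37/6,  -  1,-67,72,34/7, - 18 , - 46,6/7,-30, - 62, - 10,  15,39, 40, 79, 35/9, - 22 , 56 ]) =[-67,- 62, - 46, - 30,-22,  -  18,  -  10, - 1,6/7,  35/9,34/7, 37/6,15,  39, 40,56, 72,79]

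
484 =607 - 123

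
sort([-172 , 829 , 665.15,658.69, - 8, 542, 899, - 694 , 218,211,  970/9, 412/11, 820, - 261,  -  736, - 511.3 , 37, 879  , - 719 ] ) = [ - 736,-719,-694, - 511.3,-261, - 172, - 8, 37,  412/11, 970/9,211  ,  218,  542, 658.69,665.15 , 820, 829, 879,899] 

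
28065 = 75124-47059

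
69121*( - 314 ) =  -  21703994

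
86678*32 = 2773696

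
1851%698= 455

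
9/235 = 9/235 = 0.04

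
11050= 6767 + 4283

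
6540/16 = 408 + 3/4 = 408.75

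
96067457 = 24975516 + 71091941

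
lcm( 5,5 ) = 5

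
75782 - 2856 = 72926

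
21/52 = 21/52= 0.40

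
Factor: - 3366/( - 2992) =2^ ( - 3) * 3^2  =  9/8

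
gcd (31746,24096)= 6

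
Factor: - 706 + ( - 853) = -1559^1= - 1559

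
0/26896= 0 = 0.00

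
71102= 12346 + 58756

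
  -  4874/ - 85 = 4874/85 = 57.34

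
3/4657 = 3/4657 =0.00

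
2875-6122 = - 3247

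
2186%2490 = 2186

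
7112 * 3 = 21336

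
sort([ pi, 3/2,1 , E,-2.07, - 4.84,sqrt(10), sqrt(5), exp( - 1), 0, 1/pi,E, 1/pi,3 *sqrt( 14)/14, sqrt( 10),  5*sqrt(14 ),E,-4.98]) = [ - 4.98, - 4.84, - 2.07,0, 1/pi,1/pi , exp( - 1) , 3 *sqrt( 14)/14,1, 3/2, sqrt( 5 ), E,E, E,pi, sqrt(10) , sqrt(10 ), 5*sqrt( 14 ) ] 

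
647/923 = 647/923 = 0.70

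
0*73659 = 0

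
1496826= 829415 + 667411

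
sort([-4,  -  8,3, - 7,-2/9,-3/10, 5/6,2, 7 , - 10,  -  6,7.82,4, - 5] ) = [ - 10,  -  8, - 7 , - 6 ,-5, - 4, - 3/10, - 2/9 , 5/6,2,3,4, 7,7.82]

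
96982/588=48491/294  =  164.94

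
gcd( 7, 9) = 1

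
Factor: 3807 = 3^4 * 47^1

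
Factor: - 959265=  - 3^2*5^1*21317^1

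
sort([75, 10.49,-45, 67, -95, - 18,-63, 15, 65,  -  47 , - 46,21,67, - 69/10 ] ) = [ -95 ,- 63 , - 47, - 46,  -  45, - 18, - 69/10, 10.49, 15 , 21, 65, 67 , 67,  75 ]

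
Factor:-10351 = -11^1*941^1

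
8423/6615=1 + 1808/6615 = 1.27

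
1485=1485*1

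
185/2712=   185/2712 = 0.07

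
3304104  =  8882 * 372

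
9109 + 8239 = 17348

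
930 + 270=1200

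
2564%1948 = 616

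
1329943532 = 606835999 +723107533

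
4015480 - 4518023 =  - 502543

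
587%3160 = 587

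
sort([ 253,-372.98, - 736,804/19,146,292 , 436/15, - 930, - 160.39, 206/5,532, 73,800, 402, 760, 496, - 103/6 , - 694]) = [ - 930,-736, - 694,  -  372.98, - 160.39, - 103/6, 436/15, 206/5, 804/19, 73, 146, 253,292, 402, 496,532, 760,800]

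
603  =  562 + 41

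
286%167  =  119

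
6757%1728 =1573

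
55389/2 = 55389/2 = 27694.50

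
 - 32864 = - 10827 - 22037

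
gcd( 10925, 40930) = 5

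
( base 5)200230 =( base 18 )118f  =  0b1100010101011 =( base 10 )6315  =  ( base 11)4821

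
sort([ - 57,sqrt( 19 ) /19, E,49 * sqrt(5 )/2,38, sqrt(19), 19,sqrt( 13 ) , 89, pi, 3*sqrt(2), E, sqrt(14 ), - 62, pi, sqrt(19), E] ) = [ - 62, - 57, sqrt (19 )/19,E, E, E,pi,  pi,sqrt(13), sqrt (14), 3 * sqrt(2 ),sqrt( 19 ), sqrt(19 ),  19,38 , 49 * sqrt( 5 ) /2,89] 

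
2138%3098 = 2138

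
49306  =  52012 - 2706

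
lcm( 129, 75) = 3225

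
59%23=13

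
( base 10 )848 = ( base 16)350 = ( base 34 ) OW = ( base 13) 503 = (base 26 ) 16G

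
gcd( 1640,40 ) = 40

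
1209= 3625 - 2416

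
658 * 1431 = 941598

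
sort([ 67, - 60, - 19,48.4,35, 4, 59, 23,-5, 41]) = [-60, - 19,- 5, 4, 23,35,  41, 48.4, 59,67] 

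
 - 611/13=  -  47 = - 47.00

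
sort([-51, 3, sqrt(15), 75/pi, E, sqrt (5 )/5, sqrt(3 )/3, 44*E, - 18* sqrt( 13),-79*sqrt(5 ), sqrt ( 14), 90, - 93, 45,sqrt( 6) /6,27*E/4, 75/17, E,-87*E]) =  [ - 87*E,-79*sqrt(5) ,-93, - 18 *sqrt (13 ), - 51, sqrt( 6) /6, sqrt(5)/5,sqrt( 3) /3, E, E, 3,sqrt( 14 )  ,  sqrt ( 15), 75/17 , 27*E/4,75/pi, 45  ,  90 , 44*E] 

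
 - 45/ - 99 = 5/11 = 0.45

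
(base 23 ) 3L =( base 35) 2K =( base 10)90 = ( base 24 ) 3i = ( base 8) 132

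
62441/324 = 62441/324 = 192.72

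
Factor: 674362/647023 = 2^1*37^1*71^( - 1 ) = 74/71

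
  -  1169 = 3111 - 4280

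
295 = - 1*( -295)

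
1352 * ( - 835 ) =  - 1128920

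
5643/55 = 513/5 = 102.60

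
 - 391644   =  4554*(- 86)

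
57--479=536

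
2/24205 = 2/24205=0.00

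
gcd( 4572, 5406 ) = 6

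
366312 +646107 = 1012419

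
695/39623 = 695/39623 = 0.02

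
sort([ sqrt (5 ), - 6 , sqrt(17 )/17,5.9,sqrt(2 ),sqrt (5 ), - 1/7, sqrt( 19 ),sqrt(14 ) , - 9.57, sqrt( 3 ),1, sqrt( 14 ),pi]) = [- 9.57,-6, - 1/7, sqrt ( 17 )/17,1,  sqrt (2) , sqrt (3),sqrt( 5 ), sqrt(5),  pi,sqrt(14), sqrt(14),  sqrt(19 ),5.9 ]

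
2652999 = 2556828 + 96171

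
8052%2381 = 909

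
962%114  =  50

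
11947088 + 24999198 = 36946286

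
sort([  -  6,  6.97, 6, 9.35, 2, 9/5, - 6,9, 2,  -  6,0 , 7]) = [ - 6, - 6, - 6, 0,9/5, 2, 2, 6 , 6.97, 7,  9, 9.35] 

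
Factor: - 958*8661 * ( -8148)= 2^3 * 3^2*7^1*97^1*479^1*2887^1 = 67605895224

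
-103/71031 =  - 1 + 70928/71031 = -  0.00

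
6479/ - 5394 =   -  2 + 139/174 = - 1.20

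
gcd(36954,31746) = 6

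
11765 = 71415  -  59650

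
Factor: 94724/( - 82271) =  - 2^2*7^(  -  1 )*17^1 * 23^( - 1 )*73^( -1)*199^1= - 13532/11753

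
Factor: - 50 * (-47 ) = 2350 = 2^1*5^2*47^1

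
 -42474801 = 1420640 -43895441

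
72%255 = 72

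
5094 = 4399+695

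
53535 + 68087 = 121622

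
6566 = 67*98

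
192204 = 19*10116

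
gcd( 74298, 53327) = 1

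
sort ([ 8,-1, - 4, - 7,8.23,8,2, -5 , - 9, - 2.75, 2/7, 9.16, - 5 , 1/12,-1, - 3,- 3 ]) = [ - 9,- 7 , - 5, - 5, - 4,-3, -3, - 2.75, - 1, - 1, 1/12, 2/7, 2, 8,  8, 8.23, 9.16 ] 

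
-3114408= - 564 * 5522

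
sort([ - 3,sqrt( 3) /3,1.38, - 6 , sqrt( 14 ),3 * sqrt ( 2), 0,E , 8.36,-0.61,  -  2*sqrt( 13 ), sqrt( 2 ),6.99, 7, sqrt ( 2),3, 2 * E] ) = [ - 2*sqrt( 13 ), - 6,-3, - 0.61,0, sqrt(3 )/3,1.38,sqrt(2 ), sqrt( 2),E, 3, sqrt( 14), 3 * sqrt(2 ), 2*E,6.99 , 7,  8.36 ] 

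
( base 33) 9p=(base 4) 11002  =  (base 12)22A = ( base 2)101000010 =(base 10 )322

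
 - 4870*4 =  - 19480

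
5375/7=5375/7 = 767.86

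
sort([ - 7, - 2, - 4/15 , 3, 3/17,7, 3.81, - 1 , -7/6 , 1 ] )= [ - 7, - 2, - 7/6,  -  1, - 4/15,3/17, 1,  3,3.81,7 ]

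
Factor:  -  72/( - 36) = 2^1 = 2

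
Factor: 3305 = 5^1 * 661^1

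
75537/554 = 136 + 193/554 = 136.35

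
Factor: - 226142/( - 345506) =23^(-1)*37^( - 1 )*557^1 = 557/851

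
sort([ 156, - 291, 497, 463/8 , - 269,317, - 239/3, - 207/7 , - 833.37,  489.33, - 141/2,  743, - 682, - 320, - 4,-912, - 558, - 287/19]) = [ - 912, - 833.37, - 682, - 558, - 320 , - 291, - 269, - 239/3, - 141/2,  -  207/7, - 287/19,  -  4,463/8, 156, 317,489.33, 497, 743]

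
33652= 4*8413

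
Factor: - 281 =  -  281^1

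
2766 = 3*922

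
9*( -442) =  - 3978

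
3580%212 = 188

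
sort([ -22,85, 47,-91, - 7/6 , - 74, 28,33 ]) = [ - 91,  -  74, - 22, - 7/6,28, 33,47, 85]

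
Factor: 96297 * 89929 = 3^1*7^1*29^1*443^1*32099^1 = 8659892913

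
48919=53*923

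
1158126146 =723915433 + 434210713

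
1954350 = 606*3225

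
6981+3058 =10039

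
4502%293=107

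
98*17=1666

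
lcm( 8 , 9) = 72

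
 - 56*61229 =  - 3428824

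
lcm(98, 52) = 2548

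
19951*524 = 10454324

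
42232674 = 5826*7249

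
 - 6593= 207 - 6800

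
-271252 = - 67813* 4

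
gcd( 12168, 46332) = 468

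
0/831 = 0=   0.00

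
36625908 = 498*73546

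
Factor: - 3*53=-3^1*53^1 =- 159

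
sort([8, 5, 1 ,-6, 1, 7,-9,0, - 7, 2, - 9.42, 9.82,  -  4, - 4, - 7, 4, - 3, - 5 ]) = [ - 9.42, - 9,-7, - 7, - 6 , - 5, - 4 , - 4, - 3,0, 1, 1,  2, 4, 5, 7, 8,  9.82]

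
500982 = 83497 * 6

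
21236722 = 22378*949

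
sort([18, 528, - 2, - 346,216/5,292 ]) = [ - 346,-2,18, 216/5, 292,528] 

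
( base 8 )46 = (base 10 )38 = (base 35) 13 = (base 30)18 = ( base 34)14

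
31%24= 7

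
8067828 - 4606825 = 3461003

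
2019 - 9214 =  - 7195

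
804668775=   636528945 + 168139830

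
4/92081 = 4/92081= 0.00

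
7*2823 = 19761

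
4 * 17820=71280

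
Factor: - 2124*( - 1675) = 2^2*3^2*5^2*59^1*67^1 =3557700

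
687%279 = 129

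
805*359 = 288995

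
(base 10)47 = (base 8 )57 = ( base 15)32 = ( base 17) 2D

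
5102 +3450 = 8552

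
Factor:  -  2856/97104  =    -  1/34 = - 2^( - 1 ) * 17^( - 1 )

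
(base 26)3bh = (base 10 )2331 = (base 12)1423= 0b100100011011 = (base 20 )5gb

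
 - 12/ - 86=6/43 = 0.14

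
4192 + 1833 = 6025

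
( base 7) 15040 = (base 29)4qq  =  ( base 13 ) 1B6A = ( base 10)4144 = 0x1030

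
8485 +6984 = 15469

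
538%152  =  82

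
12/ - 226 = -1  +  107/113= - 0.05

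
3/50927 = 3/50927 = 0.00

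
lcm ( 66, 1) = 66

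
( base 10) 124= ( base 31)40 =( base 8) 174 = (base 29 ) 48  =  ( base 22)5e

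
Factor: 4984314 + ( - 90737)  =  4893577 = 13^1*337^1 *1117^1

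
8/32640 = 1/4080 = 0.00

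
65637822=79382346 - 13744524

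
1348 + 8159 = 9507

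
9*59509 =535581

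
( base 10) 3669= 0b111001010101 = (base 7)13461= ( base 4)321111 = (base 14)14a1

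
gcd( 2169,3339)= 9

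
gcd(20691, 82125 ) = 9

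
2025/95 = 21 + 6/19 = 21.32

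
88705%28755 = 2440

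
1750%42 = 28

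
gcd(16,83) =1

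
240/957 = 80/319 = 0.25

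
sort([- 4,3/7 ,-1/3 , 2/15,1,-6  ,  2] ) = [ - 6, - 4, - 1/3 , 2/15,3/7,  1,2]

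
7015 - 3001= 4014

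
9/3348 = 1/372 = 0.00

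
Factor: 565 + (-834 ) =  - 269^1 = - 269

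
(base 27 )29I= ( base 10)1719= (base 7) 5004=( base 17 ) 5G2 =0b11010110111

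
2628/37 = 2628/37 = 71.03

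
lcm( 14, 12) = 84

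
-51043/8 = -6381 + 5/8= -6380.38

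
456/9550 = 228/4775 = 0.05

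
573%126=69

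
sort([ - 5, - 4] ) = [ - 5, - 4] 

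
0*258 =0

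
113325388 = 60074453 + 53250935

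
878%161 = 73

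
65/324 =65/324= 0.20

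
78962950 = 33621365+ 45341585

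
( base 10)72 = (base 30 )2c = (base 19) 3f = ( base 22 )36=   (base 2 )1001000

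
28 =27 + 1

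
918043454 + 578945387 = 1496988841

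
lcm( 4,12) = 12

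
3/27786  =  1/9262 = 0.00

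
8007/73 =109 + 50/73=   109.68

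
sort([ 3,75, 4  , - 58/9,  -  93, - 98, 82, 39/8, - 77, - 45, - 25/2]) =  [ - 98, - 93, - 77, - 45, - 25/2,- 58/9, 3 , 4 , 39/8,75, 82 ]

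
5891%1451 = 87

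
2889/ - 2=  -2889/2=- 1444.50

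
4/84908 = 1/21227 = 0.00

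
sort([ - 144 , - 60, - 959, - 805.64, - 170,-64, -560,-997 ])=[ - 997, - 959 ,-805.64,-560 ,-170,-144, - 64 ,-60]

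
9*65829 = 592461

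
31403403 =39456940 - 8053537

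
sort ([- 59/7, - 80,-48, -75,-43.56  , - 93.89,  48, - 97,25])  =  [ - 97,-93.89, - 80,-75 ,  -  48,-43.56,-59/7,25, 48 ] 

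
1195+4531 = 5726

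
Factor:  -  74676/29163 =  - 24892/9721 = -2^2*7^2*127^1*9721^( - 1) 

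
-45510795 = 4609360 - 50120155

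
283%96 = 91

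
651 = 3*217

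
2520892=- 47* ( - 53636)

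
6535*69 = 450915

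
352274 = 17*20722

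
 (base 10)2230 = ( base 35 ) 1SP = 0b100010110110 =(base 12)135A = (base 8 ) 4266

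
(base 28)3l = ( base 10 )105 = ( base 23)4d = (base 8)151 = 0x69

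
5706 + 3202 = 8908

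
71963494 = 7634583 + 64328911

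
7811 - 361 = 7450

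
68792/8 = 8599 = 8599.00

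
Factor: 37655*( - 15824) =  - 595852720  =  - 2^4*5^1*17^1*23^1 * 43^1*443^1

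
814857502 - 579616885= 235240617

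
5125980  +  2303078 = 7429058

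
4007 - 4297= - 290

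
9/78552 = 1/8728 =0.00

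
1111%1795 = 1111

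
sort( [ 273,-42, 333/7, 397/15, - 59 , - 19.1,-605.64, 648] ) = [ - 605.64,-59,-42, - 19.1, 397/15, 333/7,273, 648]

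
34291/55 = 34291/55 = 623.47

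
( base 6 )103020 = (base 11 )637a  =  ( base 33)7OL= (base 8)20364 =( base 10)8436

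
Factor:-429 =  - 3^1*11^1*13^1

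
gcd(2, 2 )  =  2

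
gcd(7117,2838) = 11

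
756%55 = 41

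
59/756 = 59/756  =  0.08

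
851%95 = 91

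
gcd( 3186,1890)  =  54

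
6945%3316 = 313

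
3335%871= 722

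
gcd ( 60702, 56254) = 2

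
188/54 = 94/27 = 3.48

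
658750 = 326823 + 331927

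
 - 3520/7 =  - 3520/7 = -502.86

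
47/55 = 47/55 = 0.85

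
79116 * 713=56409708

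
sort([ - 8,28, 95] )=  [- 8,28,95] 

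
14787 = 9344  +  5443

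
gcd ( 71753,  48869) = 1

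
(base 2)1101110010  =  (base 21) 200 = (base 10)882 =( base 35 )P7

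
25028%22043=2985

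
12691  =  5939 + 6752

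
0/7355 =0 = 0.00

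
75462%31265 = 12932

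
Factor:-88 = -2^3*11^1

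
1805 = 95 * 19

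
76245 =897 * 85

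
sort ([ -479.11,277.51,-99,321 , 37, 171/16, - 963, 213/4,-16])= [ - 963, - 479.11,-99,-16, 171/16,37,213/4,277.51,321]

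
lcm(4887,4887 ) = 4887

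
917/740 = 917/740= 1.24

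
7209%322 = 125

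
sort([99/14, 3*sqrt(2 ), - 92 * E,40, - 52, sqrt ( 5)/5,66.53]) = [ - 92*E,  -  52 , sqrt( 5) /5, 3 * sqrt( 2),  99/14,40,66.53 ] 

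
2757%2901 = 2757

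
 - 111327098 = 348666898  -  459993996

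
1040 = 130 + 910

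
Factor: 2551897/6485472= 2^ (-5)*3^(-2)*7^(-1 )*53^1*89^1*541^1*3217^(  -  1)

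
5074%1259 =38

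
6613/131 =6613/131 = 50.48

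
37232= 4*9308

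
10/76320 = 1/7632= 0.00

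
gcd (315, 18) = 9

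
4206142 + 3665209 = 7871351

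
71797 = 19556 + 52241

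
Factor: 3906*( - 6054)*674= - 2^3*3^3 * 7^1* 31^1 * 337^1 *1009^1  =  - 15938026776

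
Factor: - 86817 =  - 3^1*43^1*673^1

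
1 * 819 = 819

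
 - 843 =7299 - 8142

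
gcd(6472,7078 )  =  2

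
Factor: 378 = 2^1*3^3*7^1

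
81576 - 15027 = 66549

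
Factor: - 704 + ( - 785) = - 1489 = - 1489^1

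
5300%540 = 440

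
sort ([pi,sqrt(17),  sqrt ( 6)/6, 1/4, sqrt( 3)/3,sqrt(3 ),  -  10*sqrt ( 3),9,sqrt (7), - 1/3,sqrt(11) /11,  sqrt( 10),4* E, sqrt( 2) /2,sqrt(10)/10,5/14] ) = [ - 10*sqrt(3), - 1/3,1/4,sqrt( 11 ) /11,  sqrt(10 )/10,5/14, sqrt( 6) /6,sqrt( 3)/3, sqrt( 2 ) /2, sqrt( 3), sqrt ( 7 ),pi,  sqrt( 10), sqrt(17),9,4*E]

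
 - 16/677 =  - 1 + 661/677= - 0.02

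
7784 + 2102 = 9886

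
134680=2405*56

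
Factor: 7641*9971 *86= 6552203346=2^1*3^3*13^2*43^1*59^1 *283^1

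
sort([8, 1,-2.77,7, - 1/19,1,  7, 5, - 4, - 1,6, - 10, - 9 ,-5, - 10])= [-10,- 10,-9, - 5, - 4,-2.77, - 1, - 1/19 , 1, 1,5, 6  ,  7,7,8]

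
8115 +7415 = 15530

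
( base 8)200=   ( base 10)128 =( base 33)3t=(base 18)72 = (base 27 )4k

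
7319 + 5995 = 13314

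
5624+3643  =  9267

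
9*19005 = 171045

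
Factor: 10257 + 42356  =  52613 = 11^1* 4783^1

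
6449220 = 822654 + 5626566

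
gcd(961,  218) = 1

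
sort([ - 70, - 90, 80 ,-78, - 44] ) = [ - 90, - 78 , - 70, - 44,80]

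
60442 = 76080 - 15638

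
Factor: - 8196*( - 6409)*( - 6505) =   -  2^2 * 3^1*5^1*13^1* 17^1 * 29^1 * 683^1 * 1301^1 = - 341695706820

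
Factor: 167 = 167^1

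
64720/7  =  64720/7=9245.71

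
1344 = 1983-639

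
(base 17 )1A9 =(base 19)15c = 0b111010100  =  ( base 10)468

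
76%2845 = 76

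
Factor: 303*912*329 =90914544  =  2^4*3^2*7^1*19^1 * 47^1*101^1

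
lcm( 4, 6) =12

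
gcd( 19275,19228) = 1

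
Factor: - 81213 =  - 3^1*11^1*23^1*107^1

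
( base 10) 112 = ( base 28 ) 40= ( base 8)160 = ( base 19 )5h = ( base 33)3d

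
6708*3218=21586344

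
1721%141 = 29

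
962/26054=481/13027 = 0.04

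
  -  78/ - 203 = 78/203 = 0.38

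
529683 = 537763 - 8080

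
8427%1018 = 283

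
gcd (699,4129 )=1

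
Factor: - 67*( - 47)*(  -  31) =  - 97619  =  - 31^1*47^1 * 67^1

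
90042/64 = 1406 + 29/32 = 1406.91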